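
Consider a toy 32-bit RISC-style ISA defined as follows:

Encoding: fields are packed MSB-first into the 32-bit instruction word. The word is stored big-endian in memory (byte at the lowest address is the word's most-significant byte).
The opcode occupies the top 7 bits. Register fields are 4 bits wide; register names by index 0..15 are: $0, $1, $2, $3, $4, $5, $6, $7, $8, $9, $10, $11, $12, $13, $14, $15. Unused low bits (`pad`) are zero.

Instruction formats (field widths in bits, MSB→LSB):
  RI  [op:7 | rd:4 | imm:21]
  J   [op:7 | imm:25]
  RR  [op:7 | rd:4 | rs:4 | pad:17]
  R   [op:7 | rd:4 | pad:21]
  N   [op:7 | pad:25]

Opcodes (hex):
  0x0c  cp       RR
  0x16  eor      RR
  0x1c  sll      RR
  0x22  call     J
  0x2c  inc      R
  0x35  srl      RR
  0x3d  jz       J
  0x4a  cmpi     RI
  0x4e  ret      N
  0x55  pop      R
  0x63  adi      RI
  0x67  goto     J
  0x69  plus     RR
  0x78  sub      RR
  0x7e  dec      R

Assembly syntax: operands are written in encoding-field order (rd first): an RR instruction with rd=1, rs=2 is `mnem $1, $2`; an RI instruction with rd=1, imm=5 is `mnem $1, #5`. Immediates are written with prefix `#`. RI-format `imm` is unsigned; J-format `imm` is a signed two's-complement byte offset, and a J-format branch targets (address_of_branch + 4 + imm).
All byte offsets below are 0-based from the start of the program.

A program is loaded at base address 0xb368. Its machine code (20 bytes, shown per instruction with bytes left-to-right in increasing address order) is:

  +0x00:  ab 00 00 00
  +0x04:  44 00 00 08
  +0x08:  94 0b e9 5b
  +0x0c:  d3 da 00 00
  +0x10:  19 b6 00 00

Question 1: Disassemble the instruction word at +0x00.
pop $8

off 0x00: read ab 00 00 00 as big → 0xab000000
  top 7b → 0x55 → pop [R]
  rd: (w>>21)&0xf=0x8 → $8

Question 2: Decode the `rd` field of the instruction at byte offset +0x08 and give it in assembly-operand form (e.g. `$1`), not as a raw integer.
$0

[08] 94 0b e9 5b → 0x940be95b
  opcode bits[31:25]=0x4a: cmpi/RI
  [24:21] rd=0 = $0
  [20:0] imm=780635 = #780635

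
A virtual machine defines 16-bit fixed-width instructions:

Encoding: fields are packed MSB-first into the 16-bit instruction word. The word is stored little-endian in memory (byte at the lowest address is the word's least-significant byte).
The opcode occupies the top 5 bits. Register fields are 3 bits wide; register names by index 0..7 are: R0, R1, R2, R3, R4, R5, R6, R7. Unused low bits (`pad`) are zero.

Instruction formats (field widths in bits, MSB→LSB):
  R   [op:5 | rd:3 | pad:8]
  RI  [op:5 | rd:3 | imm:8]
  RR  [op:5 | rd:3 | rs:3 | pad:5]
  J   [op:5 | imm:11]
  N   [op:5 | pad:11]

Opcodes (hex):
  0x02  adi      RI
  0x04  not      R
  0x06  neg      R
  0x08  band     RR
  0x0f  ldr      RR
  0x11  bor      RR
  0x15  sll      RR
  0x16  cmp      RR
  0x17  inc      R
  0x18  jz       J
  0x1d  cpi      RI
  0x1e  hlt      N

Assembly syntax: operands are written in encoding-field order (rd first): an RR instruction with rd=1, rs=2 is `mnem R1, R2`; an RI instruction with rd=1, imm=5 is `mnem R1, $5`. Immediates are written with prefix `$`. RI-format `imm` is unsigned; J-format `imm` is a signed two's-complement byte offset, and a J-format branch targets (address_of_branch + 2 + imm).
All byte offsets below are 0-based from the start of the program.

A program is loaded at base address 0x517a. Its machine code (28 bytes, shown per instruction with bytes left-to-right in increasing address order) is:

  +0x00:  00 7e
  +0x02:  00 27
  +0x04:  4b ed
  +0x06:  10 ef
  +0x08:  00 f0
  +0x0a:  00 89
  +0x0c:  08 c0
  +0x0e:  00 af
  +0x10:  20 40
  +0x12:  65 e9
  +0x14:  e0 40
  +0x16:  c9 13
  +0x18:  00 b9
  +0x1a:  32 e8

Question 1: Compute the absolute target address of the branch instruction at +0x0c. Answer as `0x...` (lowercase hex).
+0x0c: 08 c0 ⇒ word 0xc008 (little)
  top 5b → 0x18 → jz [J]
  imm@[10:0]=0x8 ⇒ $8
  target = base 0x517a + off 0x0c + 2 + imm 8 = 0x5190

0x5190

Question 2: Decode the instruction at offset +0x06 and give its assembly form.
cpi R7, $16

@+06  little-endian(10 ef) = 0xef10
  opcode bits[15:11]=0x1d: cpi/RI
  rd@[10:8]=0x7 ⇒ R7
  imm@[7:0]=0x10 ⇒ $16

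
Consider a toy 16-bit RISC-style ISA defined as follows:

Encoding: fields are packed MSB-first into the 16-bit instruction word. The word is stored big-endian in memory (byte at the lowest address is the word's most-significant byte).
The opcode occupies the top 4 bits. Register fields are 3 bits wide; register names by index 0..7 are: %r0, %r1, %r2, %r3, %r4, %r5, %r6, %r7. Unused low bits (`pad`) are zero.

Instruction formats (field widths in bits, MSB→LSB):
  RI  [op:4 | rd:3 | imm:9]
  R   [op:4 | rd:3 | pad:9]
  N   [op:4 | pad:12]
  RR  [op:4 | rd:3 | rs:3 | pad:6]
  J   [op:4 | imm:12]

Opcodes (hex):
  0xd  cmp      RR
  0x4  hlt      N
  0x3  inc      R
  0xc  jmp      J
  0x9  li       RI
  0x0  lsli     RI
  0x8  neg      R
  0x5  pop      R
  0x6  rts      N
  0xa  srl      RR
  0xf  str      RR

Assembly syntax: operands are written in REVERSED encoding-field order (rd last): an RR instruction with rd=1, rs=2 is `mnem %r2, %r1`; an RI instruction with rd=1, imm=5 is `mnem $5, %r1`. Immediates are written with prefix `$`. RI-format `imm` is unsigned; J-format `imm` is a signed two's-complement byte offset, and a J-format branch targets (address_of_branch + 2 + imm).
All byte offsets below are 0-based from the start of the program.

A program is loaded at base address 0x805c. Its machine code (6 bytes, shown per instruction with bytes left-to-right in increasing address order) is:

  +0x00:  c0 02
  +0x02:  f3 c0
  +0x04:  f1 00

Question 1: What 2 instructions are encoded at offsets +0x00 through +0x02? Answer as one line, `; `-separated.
jmp $2; str %r7, %r1

+0x00: c0 02 ⇒ word 0xc002 (big)
  op=0xc002>>12=0xc ⇒ jmp (J)
  imm@[11:0]=0x2 ⇒ $2
+0x02: f3 c0 ⇒ word 0xf3c0 (big)
  op=0xf3c0>>12=0xf ⇒ str (RR)
  rd@[11:9]=0x1 ⇒ %r1
  rs@[8:6]=0x7 ⇒ %r7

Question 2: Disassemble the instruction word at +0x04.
+0x04: f1 00 ⇒ word 0xf100 (big)
  op=0xf100>>12=0xf ⇒ str (RR)
  [11:9] rd=0 = %r0
  [8:6] rs=4 = %r4

str %r4, %r0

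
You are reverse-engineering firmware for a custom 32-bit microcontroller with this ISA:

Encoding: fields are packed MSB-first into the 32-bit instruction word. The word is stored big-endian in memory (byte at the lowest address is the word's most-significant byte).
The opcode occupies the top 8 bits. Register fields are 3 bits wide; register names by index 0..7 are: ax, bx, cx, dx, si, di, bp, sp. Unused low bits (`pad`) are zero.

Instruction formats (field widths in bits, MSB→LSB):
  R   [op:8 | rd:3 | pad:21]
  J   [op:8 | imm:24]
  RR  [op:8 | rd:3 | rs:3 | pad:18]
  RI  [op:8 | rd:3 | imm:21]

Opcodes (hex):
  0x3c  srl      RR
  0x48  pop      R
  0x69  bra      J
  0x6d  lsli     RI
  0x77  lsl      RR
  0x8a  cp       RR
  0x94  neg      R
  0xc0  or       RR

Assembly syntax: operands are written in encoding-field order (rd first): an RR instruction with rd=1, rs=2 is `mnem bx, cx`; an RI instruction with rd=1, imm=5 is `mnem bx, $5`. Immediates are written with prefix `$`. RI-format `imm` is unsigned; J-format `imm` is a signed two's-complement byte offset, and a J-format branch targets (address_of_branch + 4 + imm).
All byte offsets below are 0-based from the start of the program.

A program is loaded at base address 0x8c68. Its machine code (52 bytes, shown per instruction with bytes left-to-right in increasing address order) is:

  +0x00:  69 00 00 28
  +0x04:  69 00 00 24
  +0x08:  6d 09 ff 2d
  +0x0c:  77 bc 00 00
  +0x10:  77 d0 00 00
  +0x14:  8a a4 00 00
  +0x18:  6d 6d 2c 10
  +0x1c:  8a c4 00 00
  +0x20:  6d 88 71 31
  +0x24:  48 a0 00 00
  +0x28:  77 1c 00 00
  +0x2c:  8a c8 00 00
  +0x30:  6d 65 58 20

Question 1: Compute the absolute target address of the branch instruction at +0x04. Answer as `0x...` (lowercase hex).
@+04  big-endian(69 00 00 24) = 0x69000024
  top 8b → 0x69 → bra [J]
  [23:0] imm=36 = $36
  target = base 0x8c68 + off 0x04 + 4 + imm 36 = 0x8c94

0x8c94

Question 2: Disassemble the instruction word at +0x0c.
lsl di, sp

off 0x0c: read 77 bc 00 00 as big → 0x77bc0000
  opcode bits[31:24]=0x77: lsl/RR
  [23:21] rd=5 = di
  [20:18] rs=7 = sp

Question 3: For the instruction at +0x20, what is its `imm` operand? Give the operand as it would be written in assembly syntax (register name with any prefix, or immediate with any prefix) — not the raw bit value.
$553265

[20] 6d 88 71 31 → 0x6d887131
  op=0x6d887131>>24=0x6d ⇒ lsli (RI)
  rd@[23:21]=0x4 ⇒ si
  imm@[20:0]=0x87131 ⇒ $553265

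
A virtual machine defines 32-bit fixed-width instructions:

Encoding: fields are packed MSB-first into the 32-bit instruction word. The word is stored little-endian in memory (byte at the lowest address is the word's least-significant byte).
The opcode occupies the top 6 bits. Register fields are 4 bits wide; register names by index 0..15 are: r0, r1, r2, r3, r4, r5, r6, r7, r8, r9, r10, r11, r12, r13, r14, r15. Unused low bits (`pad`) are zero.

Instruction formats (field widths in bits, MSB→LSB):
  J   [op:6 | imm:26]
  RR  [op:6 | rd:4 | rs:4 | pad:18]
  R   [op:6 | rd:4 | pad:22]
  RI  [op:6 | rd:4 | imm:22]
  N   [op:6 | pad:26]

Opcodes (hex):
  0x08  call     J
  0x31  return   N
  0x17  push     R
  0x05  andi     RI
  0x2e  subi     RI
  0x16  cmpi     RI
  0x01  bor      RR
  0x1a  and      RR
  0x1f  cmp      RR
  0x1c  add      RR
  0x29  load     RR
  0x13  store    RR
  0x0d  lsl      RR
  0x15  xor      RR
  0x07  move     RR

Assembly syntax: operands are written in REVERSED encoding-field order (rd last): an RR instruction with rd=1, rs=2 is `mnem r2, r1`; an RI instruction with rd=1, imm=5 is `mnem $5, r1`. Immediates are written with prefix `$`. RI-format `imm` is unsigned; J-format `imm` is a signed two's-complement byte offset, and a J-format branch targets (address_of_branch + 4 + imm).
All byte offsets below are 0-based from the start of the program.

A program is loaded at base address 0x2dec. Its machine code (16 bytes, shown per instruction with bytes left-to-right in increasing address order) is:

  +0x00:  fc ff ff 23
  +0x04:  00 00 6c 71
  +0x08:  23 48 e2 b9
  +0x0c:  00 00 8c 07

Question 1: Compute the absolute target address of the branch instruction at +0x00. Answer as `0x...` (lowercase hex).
0x2dec

@+00  little-endian(fc ff ff 23) = 0x23fffffc
  top 6b → 0x8 → call [J]
  imm@[25:0]=0x3fffffc (s26→-4) ⇒ $-4
  target = base 0x2dec + off 0x00 + 4 + imm -4 = 0x2dec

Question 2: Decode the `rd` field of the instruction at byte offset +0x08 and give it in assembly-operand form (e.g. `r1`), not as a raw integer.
@+08  little-endian(23 48 e2 b9) = 0xb9e24823
  op=0xb9e24823>>26=0x2e ⇒ subi (RI)
  [25:22] rd=7 = r7
  [21:0] imm=2246691 = $2246691

r7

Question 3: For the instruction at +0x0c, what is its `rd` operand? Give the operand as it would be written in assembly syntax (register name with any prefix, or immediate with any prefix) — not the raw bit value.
r14

+0x0c: 00 00 8c 07 ⇒ word 0x078c0000 (little)
  op=0x078c0000>>26=0x1 ⇒ bor (RR)
  [25:22] rd=14 = r14
  [21:18] rs=3 = r3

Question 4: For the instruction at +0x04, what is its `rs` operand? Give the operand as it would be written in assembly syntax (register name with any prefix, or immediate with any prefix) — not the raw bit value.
@+04  little-endian(00 00 6c 71) = 0x716c0000
  opcode bits[31:26]=0x1c: add/RR
  [25:22] rd=5 = r5
  [21:18] rs=11 = r11

r11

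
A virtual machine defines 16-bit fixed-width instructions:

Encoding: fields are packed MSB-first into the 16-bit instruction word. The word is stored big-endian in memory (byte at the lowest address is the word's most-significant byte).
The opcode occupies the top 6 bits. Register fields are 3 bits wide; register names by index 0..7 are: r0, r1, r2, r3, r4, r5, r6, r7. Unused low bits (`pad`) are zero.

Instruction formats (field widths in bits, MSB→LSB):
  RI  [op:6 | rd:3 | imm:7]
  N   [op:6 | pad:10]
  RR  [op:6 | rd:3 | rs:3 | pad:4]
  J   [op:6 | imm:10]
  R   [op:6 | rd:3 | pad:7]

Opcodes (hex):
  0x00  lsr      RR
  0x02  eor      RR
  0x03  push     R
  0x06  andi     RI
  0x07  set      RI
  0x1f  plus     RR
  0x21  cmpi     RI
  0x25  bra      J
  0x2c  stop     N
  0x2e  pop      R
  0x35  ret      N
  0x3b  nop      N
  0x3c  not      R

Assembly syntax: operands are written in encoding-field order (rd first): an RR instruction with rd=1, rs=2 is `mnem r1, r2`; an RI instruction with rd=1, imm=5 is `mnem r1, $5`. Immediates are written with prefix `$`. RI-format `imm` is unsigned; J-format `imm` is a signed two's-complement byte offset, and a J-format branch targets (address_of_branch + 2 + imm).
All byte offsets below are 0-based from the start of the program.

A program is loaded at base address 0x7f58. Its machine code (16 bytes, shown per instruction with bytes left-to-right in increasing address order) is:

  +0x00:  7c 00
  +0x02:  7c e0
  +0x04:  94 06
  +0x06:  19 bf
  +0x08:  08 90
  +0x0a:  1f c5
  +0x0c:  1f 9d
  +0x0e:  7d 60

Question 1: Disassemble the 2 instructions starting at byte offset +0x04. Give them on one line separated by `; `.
bra $6; andi r3, $63

[04] 94 06 → 0x9406
  opcode bits[15:10]=0x25: bra/J
  [9:0] imm=6 = $6
[06] 19 bf → 0x19bf
  opcode bits[15:10]=0x6: andi/RI
  [9:7] rd=3 = r3
  [6:0] imm=63 = $63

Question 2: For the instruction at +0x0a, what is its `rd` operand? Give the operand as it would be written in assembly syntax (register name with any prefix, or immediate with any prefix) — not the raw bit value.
r7

[0a] 1f c5 → 0x1fc5
  top 6b → 0x7 → set [RI]
  rd@[9:7]=0x7 ⇒ r7
  imm@[6:0]=0x45 ⇒ $69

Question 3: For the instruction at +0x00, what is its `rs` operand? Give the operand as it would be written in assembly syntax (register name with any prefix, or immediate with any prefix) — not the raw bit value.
+0x00: 7c 00 ⇒ word 0x7c00 (big)
  opcode bits[15:10]=0x1f: plus/RR
  rd@[9:7]=0x0 ⇒ r0
  rs@[6:4]=0x0 ⇒ r0

r0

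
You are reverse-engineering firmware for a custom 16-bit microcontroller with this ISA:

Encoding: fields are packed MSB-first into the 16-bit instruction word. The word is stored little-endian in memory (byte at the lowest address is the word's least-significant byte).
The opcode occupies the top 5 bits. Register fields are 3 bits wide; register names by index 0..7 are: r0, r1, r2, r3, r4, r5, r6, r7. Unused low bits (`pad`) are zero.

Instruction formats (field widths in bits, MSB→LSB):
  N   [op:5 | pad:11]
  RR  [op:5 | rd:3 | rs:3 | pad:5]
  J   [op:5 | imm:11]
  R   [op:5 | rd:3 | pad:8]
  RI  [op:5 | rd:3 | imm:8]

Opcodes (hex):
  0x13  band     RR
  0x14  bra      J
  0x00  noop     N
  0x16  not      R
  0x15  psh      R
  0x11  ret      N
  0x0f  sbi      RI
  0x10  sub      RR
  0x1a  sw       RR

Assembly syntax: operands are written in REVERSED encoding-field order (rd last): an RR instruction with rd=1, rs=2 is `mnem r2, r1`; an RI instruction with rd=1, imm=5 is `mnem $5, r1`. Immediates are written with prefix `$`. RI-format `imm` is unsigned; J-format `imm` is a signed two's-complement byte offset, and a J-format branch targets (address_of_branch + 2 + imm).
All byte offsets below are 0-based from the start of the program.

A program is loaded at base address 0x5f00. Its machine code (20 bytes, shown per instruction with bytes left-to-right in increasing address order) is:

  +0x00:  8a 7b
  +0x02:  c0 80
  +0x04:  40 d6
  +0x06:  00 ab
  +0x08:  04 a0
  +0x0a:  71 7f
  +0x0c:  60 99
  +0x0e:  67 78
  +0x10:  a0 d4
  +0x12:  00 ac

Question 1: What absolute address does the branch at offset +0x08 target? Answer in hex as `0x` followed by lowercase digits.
0x5f0e

off 0x08: read 04 a0 as little → 0xa004
  top 5b → 0x14 → bra [J]
  imm@[10:0]=0x4 ⇒ $4
  target = base 0x5f00 + off 0x08 + 2 + imm 4 = 0x5f0e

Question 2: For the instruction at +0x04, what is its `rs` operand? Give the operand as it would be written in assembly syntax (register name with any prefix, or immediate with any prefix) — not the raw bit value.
r2

[04] 40 d6 → 0xd640
  opcode bits[15:11]=0x1a: sw/RR
  rd: (w>>8)&0x7=0x6 → r6
  rs: (w>>5)&0x7=0x2 → r2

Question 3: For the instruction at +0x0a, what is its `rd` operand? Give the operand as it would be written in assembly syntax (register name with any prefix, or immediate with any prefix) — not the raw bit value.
r7

+0x0a: 71 7f ⇒ word 0x7f71 (little)
  top 5b → 0xf → sbi [RI]
  rd@[10:8]=0x7 ⇒ r7
  imm@[7:0]=0x71 ⇒ $113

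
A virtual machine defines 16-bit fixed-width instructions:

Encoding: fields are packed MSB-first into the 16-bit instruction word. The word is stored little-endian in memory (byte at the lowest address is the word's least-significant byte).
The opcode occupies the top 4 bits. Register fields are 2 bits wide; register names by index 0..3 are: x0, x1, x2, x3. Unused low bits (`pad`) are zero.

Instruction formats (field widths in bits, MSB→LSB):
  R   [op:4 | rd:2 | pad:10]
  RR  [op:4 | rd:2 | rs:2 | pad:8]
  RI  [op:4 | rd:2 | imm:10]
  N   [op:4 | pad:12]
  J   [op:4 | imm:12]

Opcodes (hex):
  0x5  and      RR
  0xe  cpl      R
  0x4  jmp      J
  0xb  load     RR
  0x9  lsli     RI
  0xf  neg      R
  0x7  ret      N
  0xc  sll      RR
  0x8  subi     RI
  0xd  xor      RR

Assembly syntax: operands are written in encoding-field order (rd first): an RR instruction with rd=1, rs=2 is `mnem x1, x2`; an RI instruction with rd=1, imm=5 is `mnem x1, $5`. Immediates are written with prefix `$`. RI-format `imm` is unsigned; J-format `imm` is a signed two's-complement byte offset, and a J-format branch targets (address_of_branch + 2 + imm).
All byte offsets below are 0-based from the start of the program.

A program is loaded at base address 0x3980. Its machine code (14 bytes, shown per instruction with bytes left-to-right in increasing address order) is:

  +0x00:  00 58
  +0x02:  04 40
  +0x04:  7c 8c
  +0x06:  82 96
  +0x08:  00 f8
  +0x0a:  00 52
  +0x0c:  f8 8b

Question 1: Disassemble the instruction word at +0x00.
@+00  little-endian(00 58) = 0x5800
  op=0x5800>>12=0x5 ⇒ and (RR)
  [11:10] rd=2 = x2
  [9:8] rs=0 = x0

and x2, x0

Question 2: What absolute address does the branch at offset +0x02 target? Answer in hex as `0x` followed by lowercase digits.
+0x02: 04 40 ⇒ word 0x4004 (little)
  opcode bits[15:12]=0x4: jmp/J
  imm: (w>>0)&0xfff=0x4 → $4
  target = base 0x3980 + off 0x02 + 2 + imm 4 = 0x3988

0x3988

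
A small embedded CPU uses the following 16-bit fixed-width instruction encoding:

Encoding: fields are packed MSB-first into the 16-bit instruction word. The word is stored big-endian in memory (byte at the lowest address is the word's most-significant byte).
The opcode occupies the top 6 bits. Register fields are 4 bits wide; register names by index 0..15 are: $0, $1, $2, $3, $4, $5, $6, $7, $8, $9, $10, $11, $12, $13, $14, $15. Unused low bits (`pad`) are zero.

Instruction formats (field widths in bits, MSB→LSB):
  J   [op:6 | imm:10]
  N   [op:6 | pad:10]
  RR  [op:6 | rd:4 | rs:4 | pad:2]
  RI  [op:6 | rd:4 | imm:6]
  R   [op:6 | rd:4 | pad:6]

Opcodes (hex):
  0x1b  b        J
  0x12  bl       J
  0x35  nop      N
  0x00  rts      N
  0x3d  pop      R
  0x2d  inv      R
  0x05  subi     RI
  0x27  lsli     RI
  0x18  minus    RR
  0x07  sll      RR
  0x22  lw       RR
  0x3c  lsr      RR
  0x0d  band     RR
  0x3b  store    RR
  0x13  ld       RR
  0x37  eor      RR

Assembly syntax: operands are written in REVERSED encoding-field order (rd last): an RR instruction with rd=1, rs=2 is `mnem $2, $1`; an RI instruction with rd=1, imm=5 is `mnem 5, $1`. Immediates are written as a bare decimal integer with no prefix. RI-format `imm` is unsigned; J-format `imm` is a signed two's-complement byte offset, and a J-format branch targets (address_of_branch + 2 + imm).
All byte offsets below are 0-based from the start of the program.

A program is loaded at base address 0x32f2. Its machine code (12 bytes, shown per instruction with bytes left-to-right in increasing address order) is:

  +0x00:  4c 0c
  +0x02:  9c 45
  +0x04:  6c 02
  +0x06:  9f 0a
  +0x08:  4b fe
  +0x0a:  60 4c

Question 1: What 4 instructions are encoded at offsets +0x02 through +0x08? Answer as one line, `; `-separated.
off 0x02: read 9c 45 as big → 0x9c45
  op=0x9c45>>10=0x27 ⇒ lsli (RI)
  rd: (w>>6)&0xf=0x1 → $1
  imm: (w>>0)&0x3f=0x5 → 5
off 0x04: read 6c 02 as big → 0x6c02
  op=0x6c02>>10=0x1b ⇒ b (J)
  imm: (w>>0)&0x3ff=0x2 → 2
off 0x06: read 9f 0a as big → 0x9f0a
  op=0x9f0a>>10=0x27 ⇒ lsli (RI)
  rd: (w>>6)&0xf=0xc → $12
  imm: (w>>0)&0x3f=0xa → 10
off 0x08: read 4b fe as big → 0x4bfe
  op=0x4bfe>>10=0x12 ⇒ bl (J)
  imm: (w>>0)&0x3ff=0x3fe (s10→-2) → -2

lsli 5, $1; b 2; lsli 10, $12; bl -2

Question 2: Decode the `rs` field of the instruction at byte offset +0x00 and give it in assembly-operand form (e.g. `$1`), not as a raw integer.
+0x00: 4c 0c ⇒ word 0x4c0c (big)
  opcode bits[15:10]=0x13: ld/RR
  [9:6] rd=0 = $0
  [5:2] rs=3 = $3

$3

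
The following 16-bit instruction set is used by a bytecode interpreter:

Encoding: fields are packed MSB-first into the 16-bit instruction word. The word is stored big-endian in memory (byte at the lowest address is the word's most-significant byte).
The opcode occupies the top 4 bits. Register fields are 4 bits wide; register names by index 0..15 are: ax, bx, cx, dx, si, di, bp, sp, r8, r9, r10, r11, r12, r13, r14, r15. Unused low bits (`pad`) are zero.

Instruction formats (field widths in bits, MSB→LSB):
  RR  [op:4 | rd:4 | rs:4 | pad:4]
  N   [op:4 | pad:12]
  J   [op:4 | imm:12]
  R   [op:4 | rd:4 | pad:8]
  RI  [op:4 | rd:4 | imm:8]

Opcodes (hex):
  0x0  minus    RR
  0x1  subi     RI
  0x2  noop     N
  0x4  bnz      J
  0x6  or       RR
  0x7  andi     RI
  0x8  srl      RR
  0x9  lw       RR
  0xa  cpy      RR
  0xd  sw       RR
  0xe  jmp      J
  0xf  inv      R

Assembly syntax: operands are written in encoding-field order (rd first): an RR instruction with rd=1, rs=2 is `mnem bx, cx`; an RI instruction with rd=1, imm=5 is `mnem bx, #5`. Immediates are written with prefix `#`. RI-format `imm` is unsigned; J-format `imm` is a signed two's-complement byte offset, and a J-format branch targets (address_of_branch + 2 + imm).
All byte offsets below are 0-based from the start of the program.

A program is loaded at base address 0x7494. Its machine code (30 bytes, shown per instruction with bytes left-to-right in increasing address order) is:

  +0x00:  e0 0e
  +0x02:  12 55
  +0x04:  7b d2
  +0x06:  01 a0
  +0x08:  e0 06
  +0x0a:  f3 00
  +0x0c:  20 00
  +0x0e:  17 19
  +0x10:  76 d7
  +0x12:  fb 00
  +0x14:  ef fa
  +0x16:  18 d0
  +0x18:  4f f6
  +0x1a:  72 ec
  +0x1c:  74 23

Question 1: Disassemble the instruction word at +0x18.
@+18  big-endian(4f f6) = 0x4ff6
  top 4b → 0x4 → bnz [J]
  imm: (w>>0)&0xfff=0xff6 (s12→-10) → #-10

bnz #-10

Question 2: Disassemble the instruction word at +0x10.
andi bp, #215

[10] 76 d7 → 0x76d7
  top 4b → 0x7 → andi [RI]
  [11:8] rd=6 = bp
  [7:0] imm=215 = #215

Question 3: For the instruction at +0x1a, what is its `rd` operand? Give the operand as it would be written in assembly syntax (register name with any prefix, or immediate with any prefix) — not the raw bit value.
cx

@+1a  big-endian(72 ec) = 0x72ec
  opcode bits[15:12]=0x7: andi/RI
  rd@[11:8]=0x2 ⇒ cx
  imm@[7:0]=0xec ⇒ #236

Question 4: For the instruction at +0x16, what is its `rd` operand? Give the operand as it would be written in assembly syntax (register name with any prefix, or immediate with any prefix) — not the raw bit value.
off 0x16: read 18 d0 as big → 0x18d0
  opcode bits[15:12]=0x1: subi/RI
  [11:8] rd=8 = r8
  [7:0] imm=208 = #208

r8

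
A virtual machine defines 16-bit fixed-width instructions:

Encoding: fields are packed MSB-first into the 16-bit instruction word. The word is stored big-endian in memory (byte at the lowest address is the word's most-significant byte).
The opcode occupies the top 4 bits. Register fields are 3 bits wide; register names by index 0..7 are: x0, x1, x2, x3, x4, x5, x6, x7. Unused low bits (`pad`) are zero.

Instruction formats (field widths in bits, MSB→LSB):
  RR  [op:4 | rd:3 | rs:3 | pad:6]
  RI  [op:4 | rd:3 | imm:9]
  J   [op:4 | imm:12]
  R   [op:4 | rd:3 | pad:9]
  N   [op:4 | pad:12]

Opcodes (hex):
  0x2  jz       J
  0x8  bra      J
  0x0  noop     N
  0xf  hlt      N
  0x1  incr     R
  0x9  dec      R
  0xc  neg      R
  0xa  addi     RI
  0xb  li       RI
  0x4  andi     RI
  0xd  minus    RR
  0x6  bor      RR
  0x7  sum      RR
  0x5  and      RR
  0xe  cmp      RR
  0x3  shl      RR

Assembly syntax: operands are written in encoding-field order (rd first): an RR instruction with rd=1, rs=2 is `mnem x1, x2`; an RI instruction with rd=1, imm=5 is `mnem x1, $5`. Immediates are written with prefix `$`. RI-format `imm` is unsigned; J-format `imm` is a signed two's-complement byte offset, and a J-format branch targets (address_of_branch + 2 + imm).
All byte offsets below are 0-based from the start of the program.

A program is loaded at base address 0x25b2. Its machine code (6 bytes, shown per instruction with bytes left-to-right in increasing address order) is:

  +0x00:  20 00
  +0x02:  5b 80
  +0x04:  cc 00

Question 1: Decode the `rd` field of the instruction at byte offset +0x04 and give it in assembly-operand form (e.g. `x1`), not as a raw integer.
x6

[04] cc 00 → 0xcc00
  opcode bits[15:12]=0xc: neg/R
  [11:9] rd=6 = x6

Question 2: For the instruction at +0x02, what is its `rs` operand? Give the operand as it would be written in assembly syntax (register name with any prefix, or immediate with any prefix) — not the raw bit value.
x6

@+02  big-endian(5b 80) = 0x5b80
  op=0x5b80>>12=0x5 ⇒ and (RR)
  [11:9] rd=5 = x5
  [8:6] rs=6 = x6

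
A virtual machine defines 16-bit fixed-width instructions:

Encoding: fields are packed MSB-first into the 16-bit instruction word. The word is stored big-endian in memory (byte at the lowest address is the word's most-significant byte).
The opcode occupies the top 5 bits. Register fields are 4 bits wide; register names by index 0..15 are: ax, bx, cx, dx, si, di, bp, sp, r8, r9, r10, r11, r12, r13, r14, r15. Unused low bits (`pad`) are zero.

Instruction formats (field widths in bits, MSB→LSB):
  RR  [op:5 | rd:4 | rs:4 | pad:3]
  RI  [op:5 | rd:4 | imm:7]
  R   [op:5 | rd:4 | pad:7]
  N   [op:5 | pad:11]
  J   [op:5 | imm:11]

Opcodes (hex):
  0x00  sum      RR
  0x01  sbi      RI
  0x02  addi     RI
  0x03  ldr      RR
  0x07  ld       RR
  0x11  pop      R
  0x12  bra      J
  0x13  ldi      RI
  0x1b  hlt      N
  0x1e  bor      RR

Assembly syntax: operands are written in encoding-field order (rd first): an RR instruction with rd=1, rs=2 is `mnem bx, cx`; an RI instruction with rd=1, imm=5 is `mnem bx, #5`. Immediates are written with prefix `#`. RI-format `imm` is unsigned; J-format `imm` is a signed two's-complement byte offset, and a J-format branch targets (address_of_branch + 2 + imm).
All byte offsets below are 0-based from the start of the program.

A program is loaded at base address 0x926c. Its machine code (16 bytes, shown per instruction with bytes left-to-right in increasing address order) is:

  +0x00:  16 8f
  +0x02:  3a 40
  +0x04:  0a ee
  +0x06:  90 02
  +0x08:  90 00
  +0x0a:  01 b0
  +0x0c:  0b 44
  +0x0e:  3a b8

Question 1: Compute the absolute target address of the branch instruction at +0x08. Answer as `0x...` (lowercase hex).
0x9276

+0x08: 90 00 ⇒ word 0x9000 (big)
  opcode bits[15:11]=0x12: bra/J
  imm@[10:0]=0x0 ⇒ #0
  target = base 0x926c + off 0x08 + 2 + imm 0 = 0x9276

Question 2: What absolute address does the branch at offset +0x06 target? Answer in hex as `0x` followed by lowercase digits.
off 0x06: read 90 02 as big → 0x9002
  top 5b → 0x12 → bra [J]
  [10:0] imm=2 = #2
  target = base 0x926c + off 0x06 + 2 + imm 2 = 0x9276

0x9276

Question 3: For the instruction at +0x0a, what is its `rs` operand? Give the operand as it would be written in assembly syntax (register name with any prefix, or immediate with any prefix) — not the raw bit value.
bp

+0x0a: 01 b0 ⇒ word 0x01b0 (big)
  top 5b → 0x0 → sum [RR]
  [10:7] rd=3 = dx
  [6:3] rs=6 = bp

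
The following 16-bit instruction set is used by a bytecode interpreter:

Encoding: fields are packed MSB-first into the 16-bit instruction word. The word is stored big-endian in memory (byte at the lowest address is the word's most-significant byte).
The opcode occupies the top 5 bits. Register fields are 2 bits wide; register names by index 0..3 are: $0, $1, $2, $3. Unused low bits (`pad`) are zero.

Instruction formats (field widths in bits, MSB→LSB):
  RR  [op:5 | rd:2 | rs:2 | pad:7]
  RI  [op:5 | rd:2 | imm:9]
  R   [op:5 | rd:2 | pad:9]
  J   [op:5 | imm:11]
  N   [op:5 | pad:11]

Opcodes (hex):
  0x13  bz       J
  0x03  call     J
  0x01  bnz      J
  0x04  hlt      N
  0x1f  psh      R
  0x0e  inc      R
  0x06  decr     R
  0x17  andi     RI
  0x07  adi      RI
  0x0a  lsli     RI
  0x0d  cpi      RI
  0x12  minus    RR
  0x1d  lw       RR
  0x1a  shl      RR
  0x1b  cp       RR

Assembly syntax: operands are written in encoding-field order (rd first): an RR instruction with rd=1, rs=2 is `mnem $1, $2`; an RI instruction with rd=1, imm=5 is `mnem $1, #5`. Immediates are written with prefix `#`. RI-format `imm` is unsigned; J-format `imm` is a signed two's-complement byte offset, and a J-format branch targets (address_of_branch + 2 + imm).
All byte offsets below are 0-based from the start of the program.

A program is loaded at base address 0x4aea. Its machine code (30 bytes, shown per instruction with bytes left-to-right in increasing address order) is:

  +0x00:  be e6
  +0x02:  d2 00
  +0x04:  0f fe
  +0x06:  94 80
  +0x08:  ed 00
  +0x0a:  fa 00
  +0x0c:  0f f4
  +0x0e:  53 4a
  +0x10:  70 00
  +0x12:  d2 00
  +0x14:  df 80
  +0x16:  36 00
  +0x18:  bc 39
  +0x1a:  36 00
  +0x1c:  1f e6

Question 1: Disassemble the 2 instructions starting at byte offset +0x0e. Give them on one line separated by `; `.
lsli $1, #330; inc $0

@+0e  big-endian(53 4a) = 0x534a
  op=0x534a>>11=0xa ⇒ lsli (RI)
  [10:9] rd=1 = $1
  [8:0] imm=330 = #330
@+10  big-endian(70 00) = 0x7000
  op=0x7000>>11=0xe ⇒ inc (R)
  [10:9] rd=0 = $0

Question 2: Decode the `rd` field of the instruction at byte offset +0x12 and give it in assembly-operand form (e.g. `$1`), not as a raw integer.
@+12  big-endian(d2 00) = 0xd200
  op=0xd200>>11=0x1a ⇒ shl (RR)
  [10:9] rd=1 = $1
  [8:7] rs=0 = $0

$1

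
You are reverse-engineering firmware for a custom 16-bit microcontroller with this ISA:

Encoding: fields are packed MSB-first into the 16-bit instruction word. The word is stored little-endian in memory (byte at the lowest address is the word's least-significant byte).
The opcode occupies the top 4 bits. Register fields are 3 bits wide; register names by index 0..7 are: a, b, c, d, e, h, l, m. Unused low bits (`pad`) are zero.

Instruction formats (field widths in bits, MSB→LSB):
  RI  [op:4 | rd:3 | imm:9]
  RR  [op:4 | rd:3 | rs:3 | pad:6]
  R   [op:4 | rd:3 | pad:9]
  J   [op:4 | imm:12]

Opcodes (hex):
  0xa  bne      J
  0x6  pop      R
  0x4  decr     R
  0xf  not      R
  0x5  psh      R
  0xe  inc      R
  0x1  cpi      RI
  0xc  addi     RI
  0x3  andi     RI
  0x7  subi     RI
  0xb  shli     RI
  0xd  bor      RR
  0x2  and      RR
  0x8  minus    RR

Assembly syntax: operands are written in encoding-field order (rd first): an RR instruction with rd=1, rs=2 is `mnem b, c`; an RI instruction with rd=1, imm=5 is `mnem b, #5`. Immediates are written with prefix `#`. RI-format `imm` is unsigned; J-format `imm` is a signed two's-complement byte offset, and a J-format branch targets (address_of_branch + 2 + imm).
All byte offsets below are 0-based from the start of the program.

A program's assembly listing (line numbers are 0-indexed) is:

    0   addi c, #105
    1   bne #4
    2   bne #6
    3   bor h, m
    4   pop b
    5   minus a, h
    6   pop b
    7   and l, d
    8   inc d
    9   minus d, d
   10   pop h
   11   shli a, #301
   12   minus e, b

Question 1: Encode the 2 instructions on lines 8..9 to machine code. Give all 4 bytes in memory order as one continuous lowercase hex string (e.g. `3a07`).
L8: inc op=0xe:4|rd=3:3|pad=0:9 ⇒ 0xe600 ⇒ little 00 e6
L9: minus op=0x8:4|rd=3:3|rs=3:3|pad=0:6 ⇒ 0x86c0 ⇒ little c0 86

00e6c086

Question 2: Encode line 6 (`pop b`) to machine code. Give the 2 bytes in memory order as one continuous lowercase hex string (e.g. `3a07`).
6. pop fields op=0x6:4|rd=1:3|pad=0:9 → word 6200h → 00 62

0062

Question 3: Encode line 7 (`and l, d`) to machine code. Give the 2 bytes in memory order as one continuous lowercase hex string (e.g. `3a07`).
c02c

line 7 (and): pack op=0x2:4|rd=6:3|rs=3:3|pad=0:6 = 0x2cc0; little→ c0 2c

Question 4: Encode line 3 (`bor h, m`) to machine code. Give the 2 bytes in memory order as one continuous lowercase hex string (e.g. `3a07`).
c0db

L3: bor op=0xd:4|rd=5:3|rs=7:3|pad=0:6 ⇒ 0xdbc0 ⇒ little c0 db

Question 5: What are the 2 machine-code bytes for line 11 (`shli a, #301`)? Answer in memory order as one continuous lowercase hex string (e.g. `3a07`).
2db1

L11: shli op=0xb:4|rd=0:3|imm=301:9 ⇒ 0xb12d ⇒ little 2d b1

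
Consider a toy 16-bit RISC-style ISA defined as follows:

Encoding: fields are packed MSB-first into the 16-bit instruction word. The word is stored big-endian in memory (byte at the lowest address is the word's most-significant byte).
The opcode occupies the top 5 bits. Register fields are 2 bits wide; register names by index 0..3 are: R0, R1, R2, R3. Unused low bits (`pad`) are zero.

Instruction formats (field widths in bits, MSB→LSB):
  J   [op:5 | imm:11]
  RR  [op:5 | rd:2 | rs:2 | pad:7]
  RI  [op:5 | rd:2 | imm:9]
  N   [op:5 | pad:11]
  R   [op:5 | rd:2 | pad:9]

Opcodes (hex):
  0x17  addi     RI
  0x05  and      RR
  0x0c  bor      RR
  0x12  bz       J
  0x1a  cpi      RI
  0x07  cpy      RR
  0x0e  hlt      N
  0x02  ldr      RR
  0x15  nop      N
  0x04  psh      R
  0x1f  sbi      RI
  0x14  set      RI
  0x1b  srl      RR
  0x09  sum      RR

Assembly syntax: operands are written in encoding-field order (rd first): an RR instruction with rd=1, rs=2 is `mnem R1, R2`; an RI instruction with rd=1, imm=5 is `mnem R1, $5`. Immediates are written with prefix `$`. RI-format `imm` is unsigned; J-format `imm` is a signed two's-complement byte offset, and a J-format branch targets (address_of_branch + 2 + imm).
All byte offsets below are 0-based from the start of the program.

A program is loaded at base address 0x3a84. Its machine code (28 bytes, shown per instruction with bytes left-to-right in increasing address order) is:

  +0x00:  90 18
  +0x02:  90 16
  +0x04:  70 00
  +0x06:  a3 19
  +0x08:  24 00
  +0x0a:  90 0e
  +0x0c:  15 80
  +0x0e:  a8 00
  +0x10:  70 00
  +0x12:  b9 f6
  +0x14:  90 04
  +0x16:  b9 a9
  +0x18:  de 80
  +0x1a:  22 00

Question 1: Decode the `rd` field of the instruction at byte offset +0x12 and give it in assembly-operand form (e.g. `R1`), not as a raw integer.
[12] b9 f6 → 0xb9f6
  op=0xb9f6>>11=0x17 ⇒ addi (RI)
  [10:9] rd=0 = R0
  [8:0] imm=502 = $502

R0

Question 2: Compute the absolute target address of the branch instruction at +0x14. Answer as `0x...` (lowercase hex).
0x3a9e

+0x14: 90 04 ⇒ word 0x9004 (big)
  top 5b → 0x12 → bz [J]
  imm: (w>>0)&0x7ff=0x4 → $4
  target = base 0x3a84 + off 0x14 + 2 + imm 4 = 0x3a9e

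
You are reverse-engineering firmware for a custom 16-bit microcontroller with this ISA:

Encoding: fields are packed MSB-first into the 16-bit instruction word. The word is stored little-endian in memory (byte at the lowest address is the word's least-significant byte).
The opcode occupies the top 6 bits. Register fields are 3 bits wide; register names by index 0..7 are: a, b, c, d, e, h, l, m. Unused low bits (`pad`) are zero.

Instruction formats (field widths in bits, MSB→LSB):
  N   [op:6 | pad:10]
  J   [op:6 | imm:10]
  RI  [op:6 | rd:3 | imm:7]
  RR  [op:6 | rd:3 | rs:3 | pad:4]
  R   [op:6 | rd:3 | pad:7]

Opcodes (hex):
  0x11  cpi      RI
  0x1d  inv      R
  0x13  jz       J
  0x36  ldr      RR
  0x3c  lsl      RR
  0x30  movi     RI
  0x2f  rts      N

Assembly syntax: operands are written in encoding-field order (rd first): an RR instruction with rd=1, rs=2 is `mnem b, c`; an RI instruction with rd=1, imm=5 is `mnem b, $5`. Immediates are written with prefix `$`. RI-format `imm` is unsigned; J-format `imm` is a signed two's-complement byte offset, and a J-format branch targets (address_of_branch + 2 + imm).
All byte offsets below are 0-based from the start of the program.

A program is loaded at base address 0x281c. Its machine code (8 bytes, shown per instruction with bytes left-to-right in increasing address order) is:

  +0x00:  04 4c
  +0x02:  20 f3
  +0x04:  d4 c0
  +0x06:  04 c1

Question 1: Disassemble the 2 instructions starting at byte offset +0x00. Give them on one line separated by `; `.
[00] 04 4c → 0x4c04
  top 6b → 0x13 → jz [J]
  imm@[9:0]=0x4 ⇒ $4
[02] 20 f3 → 0xf320
  top 6b → 0x3c → lsl [RR]
  rd@[9:7]=0x6 ⇒ l
  rs@[6:4]=0x2 ⇒ c

jz $4; lsl l, c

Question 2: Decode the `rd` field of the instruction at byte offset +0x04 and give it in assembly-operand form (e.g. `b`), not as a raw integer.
@+04  little-endian(d4 c0) = 0xc0d4
  opcode bits[15:10]=0x30: movi/RI
  rd@[9:7]=0x1 ⇒ b
  imm@[6:0]=0x54 ⇒ $84

b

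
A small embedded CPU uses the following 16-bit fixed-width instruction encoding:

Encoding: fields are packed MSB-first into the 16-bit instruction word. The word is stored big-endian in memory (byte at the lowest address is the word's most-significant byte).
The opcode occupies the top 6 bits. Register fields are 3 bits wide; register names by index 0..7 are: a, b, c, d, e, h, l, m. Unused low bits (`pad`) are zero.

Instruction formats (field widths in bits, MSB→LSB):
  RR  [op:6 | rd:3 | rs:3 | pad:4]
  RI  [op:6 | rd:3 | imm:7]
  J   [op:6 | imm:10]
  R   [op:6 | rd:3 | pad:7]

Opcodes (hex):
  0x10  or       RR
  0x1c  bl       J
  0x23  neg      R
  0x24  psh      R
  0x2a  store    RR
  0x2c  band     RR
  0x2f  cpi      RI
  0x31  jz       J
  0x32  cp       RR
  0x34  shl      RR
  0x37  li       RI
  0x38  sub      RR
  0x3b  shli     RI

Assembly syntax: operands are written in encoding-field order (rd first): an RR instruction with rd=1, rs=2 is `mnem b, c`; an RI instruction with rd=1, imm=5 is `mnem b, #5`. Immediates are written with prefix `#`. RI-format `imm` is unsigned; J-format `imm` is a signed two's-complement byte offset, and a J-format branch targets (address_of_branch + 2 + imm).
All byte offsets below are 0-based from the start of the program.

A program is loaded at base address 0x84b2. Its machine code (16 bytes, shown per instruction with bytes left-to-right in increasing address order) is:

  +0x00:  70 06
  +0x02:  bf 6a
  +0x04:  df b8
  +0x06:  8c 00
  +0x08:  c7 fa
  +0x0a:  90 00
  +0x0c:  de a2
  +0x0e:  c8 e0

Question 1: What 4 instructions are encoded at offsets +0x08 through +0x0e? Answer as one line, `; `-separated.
jz #-6; psh a; li h, #34; cp b, l

off 0x08: read c7 fa as big → 0xc7fa
  top 6b → 0x31 → jz [J]
  [9:0] imm=1018 (s10→-6) = #-6
off 0x0a: read 90 00 as big → 0x9000
  top 6b → 0x24 → psh [R]
  [9:7] rd=0 = a
off 0x0c: read de a2 as big → 0xdea2
  top 6b → 0x37 → li [RI]
  [9:7] rd=5 = h
  [6:0] imm=34 = #34
off 0x0e: read c8 e0 as big → 0xc8e0
  top 6b → 0x32 → cp [RR]
  [9:7] rd=1 = b
  [6:4] rs=6 = l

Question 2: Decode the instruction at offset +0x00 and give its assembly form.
bl #6

off 0x00: read 70 06 as big → 0x7006
  opcode bits[15:10]=0x1c: bl/J
  imm@[9:0]=0x6 ⇒ #6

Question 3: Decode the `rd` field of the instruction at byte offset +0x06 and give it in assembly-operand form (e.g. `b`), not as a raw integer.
a

+0x06: 8c 00 ⇒ word 0x8c00 (big)
  op=0x8c00>>10=0x23 ⇒ neg (R)
  [9:7] rd=0 = a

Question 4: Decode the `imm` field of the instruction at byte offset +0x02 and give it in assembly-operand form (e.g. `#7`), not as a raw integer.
#106

off 0x02: read bf 6a as big → 0xbf6a
  top 6b → 0x2f → cpi [RI]
  rd@[9:7]=0x6 ⇒ l
  imm@[6:0]=0x6a ⇒ #106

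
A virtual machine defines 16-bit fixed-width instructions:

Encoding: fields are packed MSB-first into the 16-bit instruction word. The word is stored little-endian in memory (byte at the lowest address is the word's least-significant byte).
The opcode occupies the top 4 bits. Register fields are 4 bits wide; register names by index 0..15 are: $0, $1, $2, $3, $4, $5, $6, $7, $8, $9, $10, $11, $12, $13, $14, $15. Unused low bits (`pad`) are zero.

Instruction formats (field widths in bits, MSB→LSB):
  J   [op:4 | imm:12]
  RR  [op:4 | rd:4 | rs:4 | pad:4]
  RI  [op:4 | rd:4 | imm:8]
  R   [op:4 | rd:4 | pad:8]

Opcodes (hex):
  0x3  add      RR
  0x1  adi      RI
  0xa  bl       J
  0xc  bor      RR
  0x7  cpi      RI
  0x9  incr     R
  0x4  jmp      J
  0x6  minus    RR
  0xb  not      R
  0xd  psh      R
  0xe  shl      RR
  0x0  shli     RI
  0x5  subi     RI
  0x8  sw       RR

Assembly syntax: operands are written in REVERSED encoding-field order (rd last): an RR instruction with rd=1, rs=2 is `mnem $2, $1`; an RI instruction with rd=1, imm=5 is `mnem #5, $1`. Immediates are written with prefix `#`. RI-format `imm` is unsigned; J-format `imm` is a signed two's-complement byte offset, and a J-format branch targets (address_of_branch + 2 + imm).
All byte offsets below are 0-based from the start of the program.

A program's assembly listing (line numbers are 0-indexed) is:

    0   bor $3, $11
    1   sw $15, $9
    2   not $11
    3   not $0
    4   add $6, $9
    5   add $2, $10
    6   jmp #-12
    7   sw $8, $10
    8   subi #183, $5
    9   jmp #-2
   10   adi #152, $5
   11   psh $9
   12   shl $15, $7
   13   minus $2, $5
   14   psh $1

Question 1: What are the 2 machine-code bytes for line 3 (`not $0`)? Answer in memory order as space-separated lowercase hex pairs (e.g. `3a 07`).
3. not fields op=0xb:4|rd=0:4|pad=0:8 → word b000h → 00 b0

00 b0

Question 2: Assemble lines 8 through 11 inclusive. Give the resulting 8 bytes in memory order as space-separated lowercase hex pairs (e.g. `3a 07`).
b7 55 fe 4f 98 15 00 d9

8. subi fields op=0x5:4|rd=5:4|imm=183:8 → word 55b7h → b7 55
9. jmp fields op=0x4:4|imm=-2:12 → word 4ffeh → fe 4f
10. adi fields op=0x1:4|rd=5:4|imm=152:8 → word 1598h → 98 15
11. psh fields op=0xd:4|rd=9:4|pad=0:8 → word d900h → 00 d9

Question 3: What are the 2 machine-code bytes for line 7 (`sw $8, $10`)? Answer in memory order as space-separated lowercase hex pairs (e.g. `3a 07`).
80 8a

L7: sw op=0x8:4|rd=10:4|rs=8:4|pad=0:4 ⇒ 0x8a80 ⇒ little 80 8a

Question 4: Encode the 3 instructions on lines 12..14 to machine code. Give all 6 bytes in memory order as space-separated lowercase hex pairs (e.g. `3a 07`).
f0 e7 20 65 00 d1

12. shl fields op=0xe:4|rd=7:4|rs=15:4|pad=0:4 → word e7f0h → f0 e7
13. minus fields op=0x6:4|rd=5:4|rs=2:4|pad=0:4 → word 6520h → 20 65
14. psh fields op=0xd:4|rd=1:4|pad=0:8 → word d100h → 00 d1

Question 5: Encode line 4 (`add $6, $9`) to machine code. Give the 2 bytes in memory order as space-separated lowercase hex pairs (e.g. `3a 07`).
60 39

L4: add op=0x3:4|rd=9:4|rs=6:4|pad=0:4 ⇒ 0x3960 ⇒ little 60 39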